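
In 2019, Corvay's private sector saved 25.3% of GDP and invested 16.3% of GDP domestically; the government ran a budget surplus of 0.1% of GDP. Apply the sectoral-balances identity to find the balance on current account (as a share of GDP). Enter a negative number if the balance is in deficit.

9.1

By the sectoral-balances identity, CA = (S_private - I) + (T - G).
Private balance = 25.3 - 16.3 = 9.0
Government balance (T - G) = 0.1
CA = 9.0 + 0.1 = 9.1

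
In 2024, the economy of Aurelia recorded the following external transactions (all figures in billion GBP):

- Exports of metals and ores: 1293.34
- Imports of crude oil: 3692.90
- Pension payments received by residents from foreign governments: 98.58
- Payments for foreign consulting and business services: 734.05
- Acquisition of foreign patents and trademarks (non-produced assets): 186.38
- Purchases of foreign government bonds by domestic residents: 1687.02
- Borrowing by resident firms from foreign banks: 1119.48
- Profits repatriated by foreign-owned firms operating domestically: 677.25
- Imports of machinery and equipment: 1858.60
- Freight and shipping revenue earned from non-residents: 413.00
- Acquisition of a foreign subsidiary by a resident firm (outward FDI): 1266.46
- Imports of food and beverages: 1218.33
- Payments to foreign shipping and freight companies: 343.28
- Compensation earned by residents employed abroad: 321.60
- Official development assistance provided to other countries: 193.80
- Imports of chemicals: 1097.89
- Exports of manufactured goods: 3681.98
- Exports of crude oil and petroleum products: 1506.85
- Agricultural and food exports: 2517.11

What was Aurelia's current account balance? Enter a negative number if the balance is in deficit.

16.36

Goods: -1097.89 + 2517.11 + 1506.85 + 1293.34 + 3681.98 - 1858.60 - 3692.90 - 1218.33 = 1131.56
Services: -343.28 - 734.05 + 413.00 = -664.33
Primary income: 321.60 - 677.25 = -355.65
Secondary income: -193.80 + 98.58 = -95.22
Current account = 1131.56 + (-664.33) + (-355.65) + (-95.22) = 16.36
(Excluded from the current account — capital account: acquisition of foreign patents and trademarks (non-produced assets) 186.38; financial account: purchases of foreign government bonds by domestic residents 1687.02, borrowing by resident firms from foreign banks 1119.48, acquisition of a foreign subsidiary by a resident firm (outward FDI) 1266.46.)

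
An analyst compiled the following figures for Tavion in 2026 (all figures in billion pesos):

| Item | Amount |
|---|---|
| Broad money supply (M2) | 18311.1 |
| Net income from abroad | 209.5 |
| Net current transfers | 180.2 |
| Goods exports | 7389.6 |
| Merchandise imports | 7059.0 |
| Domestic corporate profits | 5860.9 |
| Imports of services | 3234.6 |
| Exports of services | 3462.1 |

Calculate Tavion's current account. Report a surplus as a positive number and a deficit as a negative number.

947.8

Goods balance = 7389.6 - 7059.0 = 330.6
Services balance = 3462.1 - 3234.6 = 227.5
Trade balance (goods + services) = 330.6 + 227.5 = 558.1
Net primary income = 209.5
Net secondary income = 180.2
Current account = 558.1 + 209.5 + 180.2 = 947.8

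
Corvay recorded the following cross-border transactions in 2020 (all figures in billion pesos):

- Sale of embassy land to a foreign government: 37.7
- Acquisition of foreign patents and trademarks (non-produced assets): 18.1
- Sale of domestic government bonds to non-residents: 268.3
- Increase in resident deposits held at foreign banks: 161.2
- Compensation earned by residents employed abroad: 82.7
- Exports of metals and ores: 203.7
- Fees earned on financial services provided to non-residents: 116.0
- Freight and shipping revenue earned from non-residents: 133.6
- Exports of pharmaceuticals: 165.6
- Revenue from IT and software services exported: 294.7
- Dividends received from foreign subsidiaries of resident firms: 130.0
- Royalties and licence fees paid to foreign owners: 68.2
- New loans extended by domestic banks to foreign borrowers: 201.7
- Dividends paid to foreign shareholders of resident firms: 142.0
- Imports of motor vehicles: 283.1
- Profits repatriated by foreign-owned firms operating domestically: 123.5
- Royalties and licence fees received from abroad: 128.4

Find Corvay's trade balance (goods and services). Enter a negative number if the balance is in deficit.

Goods: -283.1 + 203.7 + 165.6 = 86.2
Services: 294.7 + 133.6 + 116.0 + 128.4 - 68.2 = 604.5
Trade balance = 86.2 + 604.5 = 690.7
(Excluded from the trade balance — capital account: sale of embassy land to a foreign government 37.7, acquisition of foreign patents and trademarks (non-produced assets) 18.1; financial account: sale of domestic government bonds to non-residents 268.3, increase in resident deposits held at foreign banks 161.2, new loans extended by domestic banks to foreign borrowers 201.7; primary income: compensation earned by residents employed abroad 82.7, dividends received from foreign subsidiaries of resident firms 130.0, dividends paid to foreign shareholders of resident firms 142.0, profits repatriated by foreign-owned firms operating domestically 123.5.)

690.7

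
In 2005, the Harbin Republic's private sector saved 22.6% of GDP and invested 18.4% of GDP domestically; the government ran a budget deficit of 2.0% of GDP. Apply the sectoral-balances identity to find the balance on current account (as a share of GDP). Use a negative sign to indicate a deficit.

By the sectoral-balances identity, CA = (S_private - I) + (T - G).
Private balance = 22.6 - 18.4 = 4.2
Government balance (T - G) = -2.0
CA = 4.2 + (-2.0) = 2.2

2.2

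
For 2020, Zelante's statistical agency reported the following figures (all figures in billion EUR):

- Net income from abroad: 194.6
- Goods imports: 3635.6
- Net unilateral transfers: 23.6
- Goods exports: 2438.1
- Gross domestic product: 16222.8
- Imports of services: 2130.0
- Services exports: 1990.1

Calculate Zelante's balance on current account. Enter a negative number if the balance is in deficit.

Goods balance = 2438.1 - 3635.6 = -1197.5
Services balance = 1990.1 - 2130.0 = -139.9
Trade balance (goods + services) = -1197.5 + (-139.9) = -1337.4
Net primary income = 194.6
Net secondary income = 23.6
Current account = -1337.4 + 194.6 + 23.6 = -1119.2

-1119.2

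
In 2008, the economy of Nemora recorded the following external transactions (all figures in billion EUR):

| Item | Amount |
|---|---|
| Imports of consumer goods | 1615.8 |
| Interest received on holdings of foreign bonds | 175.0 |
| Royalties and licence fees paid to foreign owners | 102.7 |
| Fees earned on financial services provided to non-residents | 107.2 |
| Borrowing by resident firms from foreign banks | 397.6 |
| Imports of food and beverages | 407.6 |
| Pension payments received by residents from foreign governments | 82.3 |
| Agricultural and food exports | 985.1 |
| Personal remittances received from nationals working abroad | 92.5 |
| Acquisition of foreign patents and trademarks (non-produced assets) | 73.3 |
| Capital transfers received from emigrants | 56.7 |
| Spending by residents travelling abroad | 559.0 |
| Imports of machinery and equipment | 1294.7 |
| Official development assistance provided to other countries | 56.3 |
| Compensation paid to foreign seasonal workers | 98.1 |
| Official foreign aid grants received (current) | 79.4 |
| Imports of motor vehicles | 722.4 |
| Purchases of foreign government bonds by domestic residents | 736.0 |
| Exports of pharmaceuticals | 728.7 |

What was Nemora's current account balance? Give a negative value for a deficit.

Goods: -1615.8 - 722.4 - 1294.7 + 985.1 + 728.7 - 407.6 = -2326.7
Services: 107.2 - 102.7 - 559.0 = -554.5
Primary income: -98.1 + 175.0 = 76.9
Secondary income: 92.5 - 56.3 + 82.3 + 79.4 = 197.9
Current account = (-2326.7) + (-554.5) + 76.9 + 197.9 = -2606.4
(Excluded from the current account — financial account: borrowing by resident firms from foreign banks 397.6, purchases of foreign government bonds by domestic residents 736.0; capital account: acquisition of foreign patents and trademarks (non-produced assets) 73.3, capital transfers received from emigrants 56.7.)

-2606.4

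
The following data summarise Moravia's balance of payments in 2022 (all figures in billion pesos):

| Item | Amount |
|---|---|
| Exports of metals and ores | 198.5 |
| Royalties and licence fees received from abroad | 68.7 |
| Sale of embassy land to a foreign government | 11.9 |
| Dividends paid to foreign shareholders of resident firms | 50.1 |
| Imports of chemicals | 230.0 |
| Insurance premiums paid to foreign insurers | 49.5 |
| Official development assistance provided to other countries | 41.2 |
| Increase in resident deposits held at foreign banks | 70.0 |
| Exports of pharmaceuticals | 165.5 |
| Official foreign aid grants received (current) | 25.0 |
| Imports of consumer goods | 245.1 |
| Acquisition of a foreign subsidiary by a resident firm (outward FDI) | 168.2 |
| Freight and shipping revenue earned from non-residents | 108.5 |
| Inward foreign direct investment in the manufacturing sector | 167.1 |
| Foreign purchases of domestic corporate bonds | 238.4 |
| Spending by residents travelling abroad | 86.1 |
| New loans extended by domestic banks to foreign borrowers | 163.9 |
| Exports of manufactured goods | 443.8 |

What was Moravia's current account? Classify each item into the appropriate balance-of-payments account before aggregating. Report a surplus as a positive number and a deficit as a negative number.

308.0

Goods: -245.1 + 443.8 + 198.5 + 165.5 - 230.0 = 332.7
Services: -86.1 + 68.7 + 108.5 - 49.5 = 41.6
Primary income: -50.1
Secondary income: -41.2 + 25.0 = -16.2
Current account = 332.7 + 41.6 + (-50.1) + (-16.2) = 308.0
(Excluded from the current account — capital account: sale of embassy land to a foreign government 11.9; financial account: increase in resident deposits held at foreign banks 70.0, acquisition of a foreign subsidiary by a resident firm (outward FDI) 168.2, inward foreign direct investment in the manufacturing sector 167.1, foreign purchases of domestic corporate bonds 238.4, new loans extended by domestic banks to foreign borrowers 163.9.)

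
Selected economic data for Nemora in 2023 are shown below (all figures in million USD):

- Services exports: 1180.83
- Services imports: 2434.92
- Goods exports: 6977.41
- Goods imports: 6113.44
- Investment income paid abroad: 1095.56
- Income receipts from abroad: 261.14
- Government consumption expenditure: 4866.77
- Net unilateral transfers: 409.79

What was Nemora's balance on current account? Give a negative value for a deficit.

Goods balance = 6977.41 - 6113.44 = 863.97
Services balance = 1180.83 - 2434.92 = -1254.09
Trade balance (goods + services) = 863.97 + (-1254.09) = -390.12
Net primary income = 261.14 - 1095.56 = -834.42
Net secondary income = 409.79
Current account = -390.12 + (-834.42) + 409.79 = -814.75

-814.75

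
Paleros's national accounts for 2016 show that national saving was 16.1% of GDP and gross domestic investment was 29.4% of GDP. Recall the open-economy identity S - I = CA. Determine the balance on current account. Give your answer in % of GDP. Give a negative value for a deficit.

S - I = CA (net lending to the rest of the world).
CA = S - I = 16.1 - 29.4 = -13.3

-13.3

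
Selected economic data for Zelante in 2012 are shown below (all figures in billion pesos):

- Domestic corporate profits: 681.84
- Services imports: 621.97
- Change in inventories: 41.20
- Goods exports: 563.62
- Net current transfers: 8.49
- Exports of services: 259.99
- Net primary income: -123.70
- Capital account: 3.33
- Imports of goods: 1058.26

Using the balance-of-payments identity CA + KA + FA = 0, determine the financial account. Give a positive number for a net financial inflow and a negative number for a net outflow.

Goods balance = 563.62 - 1058.26 = -494.64
Services balance = 259.99 - 621.97 = -361.98
Trade balance (goods + services) = -494.64 + (-361.98) = -856.62
Net primary income = -123.70
Net secondary income = 8.49
Current account = -856.62 + (-123.70) + 8.49 = -971.83
Financial account = -(-971.83 + 3.33) = 968.50

968.50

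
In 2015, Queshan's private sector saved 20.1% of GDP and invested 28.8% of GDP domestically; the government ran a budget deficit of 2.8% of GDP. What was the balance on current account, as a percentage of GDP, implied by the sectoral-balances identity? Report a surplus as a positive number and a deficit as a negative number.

-11.5

By the sectoral-balances identity, CA = (S_private - I) + (T - G).
Private balance = 20.1 - 28.8 = -8.7
Government balance (T - G) = -2.8
CA = -8.7 + (-2.8) = -11.5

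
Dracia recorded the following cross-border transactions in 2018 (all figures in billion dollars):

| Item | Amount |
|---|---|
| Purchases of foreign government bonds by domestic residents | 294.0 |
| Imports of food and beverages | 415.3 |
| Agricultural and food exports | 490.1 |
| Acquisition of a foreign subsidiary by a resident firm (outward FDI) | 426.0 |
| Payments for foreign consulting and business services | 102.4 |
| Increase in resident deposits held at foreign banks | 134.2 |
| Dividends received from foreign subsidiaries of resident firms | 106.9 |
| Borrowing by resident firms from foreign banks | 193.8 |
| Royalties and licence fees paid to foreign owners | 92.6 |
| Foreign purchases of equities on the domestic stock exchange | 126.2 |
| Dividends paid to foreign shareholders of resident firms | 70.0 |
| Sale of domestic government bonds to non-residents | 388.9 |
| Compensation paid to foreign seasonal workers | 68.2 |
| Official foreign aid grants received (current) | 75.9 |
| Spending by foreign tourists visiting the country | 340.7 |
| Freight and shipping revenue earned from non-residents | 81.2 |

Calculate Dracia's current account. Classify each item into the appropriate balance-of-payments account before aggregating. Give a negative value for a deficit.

Goods: 490.1 - 415.3 = 74.8
Services: 81.2 + 340.7 - 102.4 - 92.6 = 226.9
Primary income: 106.9 - 68.2 - 70.0 = -31.3
Secondary income: 75.9
Current account = 74.8 + 226.9 + (-31.3) + 75.9 = 346.3
(Excluded from the current account — financial account: purchases of foreign government bonds by domestic residents 294.0, acquisition of a foreign subsidiary by a resident firm (outward FDI) 426.0, increase in resident deposits held at foreign banks 134.2, borrowing by resident firms from foreign banks 193.8, foreign purchases of equities on the domestic stock exchange 126.2, sale of domestic government bonds to non-residents 388.9.)

346.3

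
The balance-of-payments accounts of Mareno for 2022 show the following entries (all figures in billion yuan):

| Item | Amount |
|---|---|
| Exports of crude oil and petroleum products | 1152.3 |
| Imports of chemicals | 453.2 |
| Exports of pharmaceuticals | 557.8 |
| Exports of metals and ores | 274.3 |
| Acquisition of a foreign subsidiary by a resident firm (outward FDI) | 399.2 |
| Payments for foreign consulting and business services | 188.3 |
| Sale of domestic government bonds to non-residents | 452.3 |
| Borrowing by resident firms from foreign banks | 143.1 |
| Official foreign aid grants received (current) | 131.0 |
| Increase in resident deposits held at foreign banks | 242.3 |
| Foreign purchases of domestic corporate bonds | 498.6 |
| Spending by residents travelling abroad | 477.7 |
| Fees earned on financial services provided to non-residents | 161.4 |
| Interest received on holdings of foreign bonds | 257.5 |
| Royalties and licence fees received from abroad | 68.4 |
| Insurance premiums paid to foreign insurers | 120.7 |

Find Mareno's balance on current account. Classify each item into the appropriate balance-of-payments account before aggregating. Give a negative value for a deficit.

Goods: 1152.3 - 453.2 + 557.8 + 274.3 = 1531.2
Services: -188.3 - 120.7 - 477.7 + 68.4 + 161.4 = -556.9
Primary income: 257.5
Secondary income: 131.0
Current account = 1531.2 + (-556.9) + 257.5 + 131.0 = 1362.8
(Excluded from the current account — financial account: acquisition of a foreign subsidiary by a resident firm (outward FDI) 399.2, sale of domestic government bonds to non-residents 452.3, borrowing by resident firms from foreign banks 143.1, increase in resident deposits held at foreign banks 242.3, foreign purchases of domestic corporate bonds 498.6.)

1362.8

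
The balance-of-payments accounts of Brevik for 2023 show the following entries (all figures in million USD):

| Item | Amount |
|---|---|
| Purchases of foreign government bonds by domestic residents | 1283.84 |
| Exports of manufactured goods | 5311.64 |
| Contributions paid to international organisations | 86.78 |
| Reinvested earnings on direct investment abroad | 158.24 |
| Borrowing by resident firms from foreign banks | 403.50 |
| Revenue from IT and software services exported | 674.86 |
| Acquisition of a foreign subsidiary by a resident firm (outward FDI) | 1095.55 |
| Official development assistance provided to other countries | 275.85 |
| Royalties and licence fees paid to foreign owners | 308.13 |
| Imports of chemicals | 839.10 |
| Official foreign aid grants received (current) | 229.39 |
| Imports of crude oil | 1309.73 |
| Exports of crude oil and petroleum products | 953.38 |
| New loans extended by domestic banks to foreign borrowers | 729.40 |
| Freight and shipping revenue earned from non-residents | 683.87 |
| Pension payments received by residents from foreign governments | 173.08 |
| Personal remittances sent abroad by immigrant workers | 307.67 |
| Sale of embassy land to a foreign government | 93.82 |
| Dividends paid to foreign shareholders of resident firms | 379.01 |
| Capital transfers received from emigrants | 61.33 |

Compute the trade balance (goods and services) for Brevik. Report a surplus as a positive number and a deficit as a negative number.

Goods: 953.38 + 5311.64 - 1309.73 - 839.10 = 4116.19
Services: 674.86 - 308.13 + 683.87 = 1050.60
Trade balance = 4116.19 + 1050.60 = 5166.79
(Excluded from the trade balance — financial account: purchases of foreign government bonds by domestic residents 1283.84, borrowing by resident firms from foreign banks 403.50, acquisition of a foreign subsidiary by a resident firm (outward FDI) 1095.55, new loans extended by domestic banks to foreign borrowers 729.40; secondary income: contributions paid to international organisations 86.78, official development assistance provided to other countries 275.85, official foreign aid grants received (current) 229.39, pension payments received by residents from foreign governments 173.08, personal remittances sent abroad by immigrant workers 307.67; primary income: reinvested earnings on direct investment abroad 158.24, dividends paid to foreign shareholders of resident firms 379.01; capital account: sale of embassy land to a foreign government 93.82, capital transfers received from emigrants 61.33.)

5166.79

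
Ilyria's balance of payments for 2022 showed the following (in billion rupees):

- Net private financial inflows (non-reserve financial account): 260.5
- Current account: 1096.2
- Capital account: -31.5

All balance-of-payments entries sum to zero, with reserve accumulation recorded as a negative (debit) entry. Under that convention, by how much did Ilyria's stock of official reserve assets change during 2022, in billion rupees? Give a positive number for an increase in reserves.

1325.2

Official reserve transactions balance = -(1096.2 + (-31.5) + 260.5) = -1325.2
An accumulation of reserves is recorded as a debit (negative entry), so the change in the stock of reserves is the negative of that balance.
Change in official reserves = -(-1325.2) = 1325.2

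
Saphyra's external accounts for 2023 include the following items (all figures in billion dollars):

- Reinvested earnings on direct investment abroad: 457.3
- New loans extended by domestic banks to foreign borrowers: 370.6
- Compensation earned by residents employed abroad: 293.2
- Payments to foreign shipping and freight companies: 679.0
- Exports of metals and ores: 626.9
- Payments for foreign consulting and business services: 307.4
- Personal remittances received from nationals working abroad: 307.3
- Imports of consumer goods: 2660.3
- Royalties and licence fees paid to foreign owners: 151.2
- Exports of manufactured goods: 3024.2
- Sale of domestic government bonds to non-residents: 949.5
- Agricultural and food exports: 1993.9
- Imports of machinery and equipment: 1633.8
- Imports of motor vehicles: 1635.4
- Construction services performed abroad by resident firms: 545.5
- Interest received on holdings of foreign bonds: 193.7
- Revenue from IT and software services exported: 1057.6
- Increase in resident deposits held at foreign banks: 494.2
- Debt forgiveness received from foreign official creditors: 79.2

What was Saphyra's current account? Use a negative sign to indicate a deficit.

Goods: -2660.3 + 1993.9 - 1633.8 + 626.9 - 1635.4 + 3024.2 = -284.5
Services: -679.0 - 151.2 + 1057.6 + 545.5 - 307.4 = 465.5
Primary income: 457.3 + 293.2 + 193.7 = 944.2
Secondary income: 307.3
Current account = (-284.5) + 465.5 + 944.2 + 307.3 = 1432.5
(Excluded from the current account — financial account: new loans extended by domestic banks to foreign borrowers 370.6, sale of domestic government bonds to non-residents 949.5, increase in resident deposits held at foreign banks 494.2; capital account: debt forgiveness received from foreign official creditors 79.2.)

1432.5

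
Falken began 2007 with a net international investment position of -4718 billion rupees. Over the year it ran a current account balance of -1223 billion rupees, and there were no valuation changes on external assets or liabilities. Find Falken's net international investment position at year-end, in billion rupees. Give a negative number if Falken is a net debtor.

With no valuation effects, change in NIIP = current account = -1223
End-of-year NIIP = -4718 + (-1223) = -5941

-5941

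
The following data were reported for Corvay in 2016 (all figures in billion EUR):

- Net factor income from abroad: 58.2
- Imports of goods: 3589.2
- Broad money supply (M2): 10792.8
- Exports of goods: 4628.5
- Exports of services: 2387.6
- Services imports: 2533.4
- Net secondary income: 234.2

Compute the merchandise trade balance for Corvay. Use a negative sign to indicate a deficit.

Goods balance = 4628.5 - 3589.2 = 1039.3

1039.3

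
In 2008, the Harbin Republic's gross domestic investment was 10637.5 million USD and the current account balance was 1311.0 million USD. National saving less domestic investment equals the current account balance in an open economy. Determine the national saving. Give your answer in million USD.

S = I + CA = 10637.5 + 1311.0 = 11948.5

11948.5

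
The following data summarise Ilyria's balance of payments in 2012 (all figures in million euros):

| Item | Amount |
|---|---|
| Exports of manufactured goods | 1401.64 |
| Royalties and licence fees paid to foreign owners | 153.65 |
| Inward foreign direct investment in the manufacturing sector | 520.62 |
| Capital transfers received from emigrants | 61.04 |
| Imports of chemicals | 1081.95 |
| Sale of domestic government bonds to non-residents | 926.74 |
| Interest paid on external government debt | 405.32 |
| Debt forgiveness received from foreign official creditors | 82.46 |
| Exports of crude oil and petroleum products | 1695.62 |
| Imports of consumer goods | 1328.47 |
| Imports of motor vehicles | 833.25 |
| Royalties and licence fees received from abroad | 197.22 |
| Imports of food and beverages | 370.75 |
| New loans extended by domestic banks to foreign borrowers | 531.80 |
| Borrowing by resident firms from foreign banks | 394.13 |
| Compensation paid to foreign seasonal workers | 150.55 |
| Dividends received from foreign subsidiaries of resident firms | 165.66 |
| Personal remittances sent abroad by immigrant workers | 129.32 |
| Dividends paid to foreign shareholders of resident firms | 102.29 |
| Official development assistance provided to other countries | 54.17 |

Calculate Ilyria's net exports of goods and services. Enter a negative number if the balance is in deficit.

Goods: 1401.64 + 1695.62 - 833.25 - 370.75 - 1328.47 - 1081.95 = -517.16
Services: -153.65 + 197.22 = 43.57
Trade balance = -517.16 + 43.57 = -473.59
(Excluded from the trade balance — financial account: inward foreign direct investment in the manufacturing sector 520.62, sale of domestic government bonds to non-residents 926.74, new loans extended by domestic banks to foreign borrowers 531.80, borrowing by resident firms from foreign banks 394.13; capital account: capital transfers received from emigrants 61.04, debt forgiveness received from foreign official creditors 82.46; primary income: interest paid on external government debt 405.32, compensation paid to foreign seasonal workers 150.55, dividends received from foreign subsidiaries of resident firms 165.66, dividends paid to foreign shareholders of resident firms 102.29; secondary income: personal remittances sent abroad by immigrant workers 129.32, official development assistance provided to other countries 54.17.)

-473.59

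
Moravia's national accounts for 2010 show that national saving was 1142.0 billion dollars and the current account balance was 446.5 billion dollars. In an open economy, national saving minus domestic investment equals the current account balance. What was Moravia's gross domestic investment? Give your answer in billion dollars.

I = S - CA = 1142.0 - 446.5 = 695.5

695.5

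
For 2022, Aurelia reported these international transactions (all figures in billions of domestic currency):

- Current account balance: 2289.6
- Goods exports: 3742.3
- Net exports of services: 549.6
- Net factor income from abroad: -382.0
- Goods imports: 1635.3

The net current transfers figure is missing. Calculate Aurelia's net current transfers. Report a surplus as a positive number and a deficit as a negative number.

Current account = goods balance + services balance + net primary income + net secondary income
Sum of the known components = 2274.6
Net current transfers = CA - (known components) = 2289.6 - 2274.6 = 15.0

15.0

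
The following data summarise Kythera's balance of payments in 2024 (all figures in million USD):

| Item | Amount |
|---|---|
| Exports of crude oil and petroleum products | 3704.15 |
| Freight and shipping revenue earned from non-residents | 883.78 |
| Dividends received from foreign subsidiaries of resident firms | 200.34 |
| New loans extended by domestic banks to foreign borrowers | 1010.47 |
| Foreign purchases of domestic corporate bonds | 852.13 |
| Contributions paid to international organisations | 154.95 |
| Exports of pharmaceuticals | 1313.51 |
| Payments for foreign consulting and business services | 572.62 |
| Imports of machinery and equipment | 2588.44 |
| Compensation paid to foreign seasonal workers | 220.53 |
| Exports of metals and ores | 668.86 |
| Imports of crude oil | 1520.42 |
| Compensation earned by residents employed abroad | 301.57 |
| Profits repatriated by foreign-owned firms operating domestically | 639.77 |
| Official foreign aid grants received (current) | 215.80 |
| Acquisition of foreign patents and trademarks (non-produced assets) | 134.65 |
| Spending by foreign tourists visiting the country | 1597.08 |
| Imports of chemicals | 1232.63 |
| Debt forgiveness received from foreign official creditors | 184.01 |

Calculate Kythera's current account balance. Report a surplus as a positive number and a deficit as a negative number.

Goods: 3704.15 - 2588.44 + 668.86 - 1520.42 + 1313.51 - 1232.63 = 345.03
Services: 883.78 + 1597.08 - 572.62 = 1908.24
Primary income: -639.77 - 220.53 + 301.57 + 200.34 = -358.39
Secondary income: -154.95 + 215.80 = 60.85
Current account = 345.03 + 1908.24 + (-358.39) + 60.85 = 1955.73
(Excluded from the current account — financial account: new loans extended by domestic banks to foreign borrowers 1010.47, foreign purchases of domestic corporate bonds 852.13; capital account: acquisition of foreign patents and trademarks (non-produced assets) 134.65, debt forgiveness received from foreign official creditors 184.01.)

1955.73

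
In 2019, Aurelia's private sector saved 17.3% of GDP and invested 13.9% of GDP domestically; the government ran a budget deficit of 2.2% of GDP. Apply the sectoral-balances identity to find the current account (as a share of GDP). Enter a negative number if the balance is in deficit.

1.2

By the sectoral-balances identity, CA = (S_private - I) + (T - G).
Private balance = 17.3 - 13.9 = 3.4
Government balance (T - G) = -2.2
CA = 3.4 + (-2.2) = 1.2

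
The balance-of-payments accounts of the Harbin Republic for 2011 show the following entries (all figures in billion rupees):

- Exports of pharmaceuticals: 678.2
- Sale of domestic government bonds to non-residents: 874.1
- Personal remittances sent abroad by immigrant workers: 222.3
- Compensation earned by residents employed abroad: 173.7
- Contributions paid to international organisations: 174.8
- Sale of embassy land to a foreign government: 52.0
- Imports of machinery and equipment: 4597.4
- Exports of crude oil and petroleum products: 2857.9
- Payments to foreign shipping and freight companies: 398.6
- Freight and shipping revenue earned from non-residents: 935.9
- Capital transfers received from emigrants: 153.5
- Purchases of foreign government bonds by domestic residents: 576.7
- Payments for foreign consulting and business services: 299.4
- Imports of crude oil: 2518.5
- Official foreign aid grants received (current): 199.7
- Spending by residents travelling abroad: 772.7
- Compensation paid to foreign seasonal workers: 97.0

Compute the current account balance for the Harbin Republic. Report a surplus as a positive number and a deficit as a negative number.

Goods: -2518.5 - 4597.4 + 678.2 + 2857.9 = -3579.8
Services: 935.9 - 398.6 - 299.4 - 772.7 = -534.8
Primary income: 173.7 - 97.0 = 76.7
Secondary income: -222.3 + 199.7 - 174.8 = -197.4
Current account = (-3579.8) + (-534.8) + 76.7 + (-197.4) = -4235.3
(Excluded from the current account — financial account: sale of domestic government bonds to non-residents 874.1, purchases of foreign government bonds by domestic residents 576.7; capital account: sale of embassy land to a foreign government 52.0, capital transfers received from emigrants 153.5.)

-4235.3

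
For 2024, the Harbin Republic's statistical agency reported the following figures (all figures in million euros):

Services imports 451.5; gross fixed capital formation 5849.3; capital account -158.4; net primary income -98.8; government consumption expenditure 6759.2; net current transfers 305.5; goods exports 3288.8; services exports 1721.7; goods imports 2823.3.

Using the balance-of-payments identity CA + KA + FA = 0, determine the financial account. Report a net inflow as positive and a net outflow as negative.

-1784.0

Goods balance = 3288.8 - 2823.3 = 465.5
Services balance = 1721.7 - 451.5 = 1270.2
Trade balance (goods + services) = 465.5 + 1270.2 = 1735.7
Net primary income = -98.8
Net secondary income = 305.5
Current account = 1735.7 + (-98.8) + 305.5 = 1942.4
Financial account = -(1942.4 + (-158.4)) = -1784.0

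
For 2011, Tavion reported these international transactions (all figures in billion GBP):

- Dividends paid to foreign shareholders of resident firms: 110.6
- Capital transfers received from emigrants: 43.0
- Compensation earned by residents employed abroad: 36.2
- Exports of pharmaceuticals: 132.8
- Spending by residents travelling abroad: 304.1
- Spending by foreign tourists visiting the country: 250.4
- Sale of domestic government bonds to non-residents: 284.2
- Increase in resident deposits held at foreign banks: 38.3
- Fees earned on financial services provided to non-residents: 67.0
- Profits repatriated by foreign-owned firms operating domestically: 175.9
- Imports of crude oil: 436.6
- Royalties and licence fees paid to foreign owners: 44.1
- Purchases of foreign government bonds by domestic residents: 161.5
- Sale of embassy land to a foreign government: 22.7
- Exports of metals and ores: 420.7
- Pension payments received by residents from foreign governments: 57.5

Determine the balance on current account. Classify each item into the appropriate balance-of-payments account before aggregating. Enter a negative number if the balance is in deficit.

Goods: 132.8 - 436.6 + 420.7 = 116.9
Services: -44.1 - 304.1 + 67.0 + 250.4 = -30.8
Primary income: -110.6 + 36.2 - 175.9 = -250.3
Secondary income: 57.5
Current account = 116.9 + (-30.8) + (-250.3) + 57.5 = -106.7
(Excluded from the current account — capital account: capital transfers received from emigrants 43.0, sale of embassy land to a foreign government 22.7; financial account: sale of domestic government bonds to non-residents 284.2, increase in resident deposits held at foreign banks 38.3, purchases of foreign government bonds by domestic residents 161.5.)

-106.7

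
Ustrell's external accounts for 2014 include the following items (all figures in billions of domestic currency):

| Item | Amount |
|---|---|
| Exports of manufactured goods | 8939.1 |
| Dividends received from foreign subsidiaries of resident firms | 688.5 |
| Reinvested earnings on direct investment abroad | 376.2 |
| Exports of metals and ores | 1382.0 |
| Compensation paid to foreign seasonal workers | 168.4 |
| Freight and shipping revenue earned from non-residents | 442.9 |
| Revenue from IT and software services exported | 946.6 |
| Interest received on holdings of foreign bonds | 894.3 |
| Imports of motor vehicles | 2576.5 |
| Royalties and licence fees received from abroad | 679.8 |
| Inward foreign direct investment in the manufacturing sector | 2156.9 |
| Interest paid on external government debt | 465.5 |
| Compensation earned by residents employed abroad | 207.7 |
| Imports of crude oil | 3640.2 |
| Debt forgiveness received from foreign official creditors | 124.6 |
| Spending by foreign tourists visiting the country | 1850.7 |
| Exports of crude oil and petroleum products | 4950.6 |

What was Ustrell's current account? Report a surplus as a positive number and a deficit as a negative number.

Goods: -3640.2 + 4950.6 + 1382.0 + 8939.1 - 2576.5 = 9055.0
Services: 946.6 + 442.9 + 679.8 + 1850.7 = 3920.0
Primary income: -465.5 - 168.4 + 376.2 + 688.5 + 207.7 + 894.3 = 1532.8
Current account = 9055.0 + 3920.0 + 1532.8 = 14507.8
(Excluded from the current account — financial account: inward foreign direct investment in the manufacturing sector 2156.9; capital account: debt forgiveness received from foreign official creditors 124.6.)

14507.8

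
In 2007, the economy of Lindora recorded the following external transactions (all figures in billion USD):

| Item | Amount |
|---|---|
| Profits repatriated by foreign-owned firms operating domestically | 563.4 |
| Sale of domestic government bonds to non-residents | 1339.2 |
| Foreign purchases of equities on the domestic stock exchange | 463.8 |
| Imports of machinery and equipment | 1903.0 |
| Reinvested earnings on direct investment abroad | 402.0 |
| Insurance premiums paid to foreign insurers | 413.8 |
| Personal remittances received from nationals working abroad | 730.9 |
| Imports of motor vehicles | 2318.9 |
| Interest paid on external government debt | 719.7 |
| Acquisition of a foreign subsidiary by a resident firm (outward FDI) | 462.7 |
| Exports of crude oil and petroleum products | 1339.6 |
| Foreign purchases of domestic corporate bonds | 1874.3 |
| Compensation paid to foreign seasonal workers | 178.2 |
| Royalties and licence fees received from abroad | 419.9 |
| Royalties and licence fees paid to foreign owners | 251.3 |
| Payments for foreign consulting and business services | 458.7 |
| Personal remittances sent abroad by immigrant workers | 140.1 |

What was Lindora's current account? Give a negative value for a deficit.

Goods: -2318.9 + 1339.6 - 1903.0 = -2882.3
Services: -413.8 + 419.9 - 458.7 - 251.3 = -703.9
Primary income: 402.0 - 178.2 - 719.7 - 563.4 = -1059.3
Secondary income: 730.9 - 140.1 = 590.8
Current account = (-2882.3) + (-703.9) + (-1059.3) + 590.8 = -4054.7
(Excluded from the current account — financial account: sale of domestic government bonds to non-residents 1339.2, foreign purchases of equities on the domestic stock exchange 463.8, acquisition of a foreign subsidiary by a resident firm (outward FDI) 462.7, foreign purchases of domestic corporate bonds 1874.3.)

-4054.7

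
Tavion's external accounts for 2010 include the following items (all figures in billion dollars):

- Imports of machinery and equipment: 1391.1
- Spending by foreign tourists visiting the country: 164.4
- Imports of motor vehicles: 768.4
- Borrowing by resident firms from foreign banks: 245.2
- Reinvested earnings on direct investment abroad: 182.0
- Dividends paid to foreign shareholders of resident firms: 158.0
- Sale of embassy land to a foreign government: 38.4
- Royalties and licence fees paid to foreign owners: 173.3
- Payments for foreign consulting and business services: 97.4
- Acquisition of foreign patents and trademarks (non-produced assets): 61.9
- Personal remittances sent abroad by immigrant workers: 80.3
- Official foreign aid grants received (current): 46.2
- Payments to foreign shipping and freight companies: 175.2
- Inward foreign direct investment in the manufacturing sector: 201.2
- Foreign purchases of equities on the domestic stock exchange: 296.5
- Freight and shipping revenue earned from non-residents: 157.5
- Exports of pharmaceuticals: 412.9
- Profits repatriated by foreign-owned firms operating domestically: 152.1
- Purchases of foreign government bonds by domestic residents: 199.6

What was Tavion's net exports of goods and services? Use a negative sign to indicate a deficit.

Goods: -1391.1 - 768.4 + 412.9 = -1746.6
Services: 164.4 - 173.3 + 157.5 - 175.2 - 97.4 = -124.0
Trade balance = -1746.6 + (-124.0) = -1870.6
(Excluded from the trade balance — financial account: borrowing by resident firms from foreign banks 245.2, inward foreign direct investment in the manufacturing sector 201.2, foreign purchases of equities on the domestic stock exchange 296.5, purchases of foreign government bonds by domestic residents 199.6; primary income: reinvested earnings on direct investment abroad 182.0, dividends paid to foreign shareholders of resident firms 158.0, profits repatriated by foreign-owned firms operating domestically 152.1; capital account: sale of embassy land to a foreign government 38.4, acquisition of foreign patents and trademarks (non-produced assets) 61.9; secondary income: personal remittances sent abroad by immigrant workers 80.3, official foreign aid grants received (current) 46.2.)

-1870.6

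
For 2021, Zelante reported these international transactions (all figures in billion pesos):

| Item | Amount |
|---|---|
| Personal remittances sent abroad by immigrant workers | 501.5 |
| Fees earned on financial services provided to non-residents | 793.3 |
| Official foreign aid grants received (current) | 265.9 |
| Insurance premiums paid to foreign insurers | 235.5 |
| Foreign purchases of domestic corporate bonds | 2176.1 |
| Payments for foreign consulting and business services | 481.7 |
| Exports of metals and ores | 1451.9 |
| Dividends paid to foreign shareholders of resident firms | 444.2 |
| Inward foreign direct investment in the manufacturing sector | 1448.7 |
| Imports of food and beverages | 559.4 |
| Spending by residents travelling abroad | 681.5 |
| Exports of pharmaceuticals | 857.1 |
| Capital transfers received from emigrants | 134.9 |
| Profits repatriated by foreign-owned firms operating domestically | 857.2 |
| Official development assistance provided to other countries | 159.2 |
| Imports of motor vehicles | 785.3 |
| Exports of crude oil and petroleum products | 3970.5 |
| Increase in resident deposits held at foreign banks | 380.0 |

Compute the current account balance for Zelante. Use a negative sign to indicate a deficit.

Goods: 1451.9 + 3970.5 - 785.3 - 559.4 + 857.1 = 4934.8
Services: -481.7 - 235.5 - 681.5 + 793.3 = -605.4
Primary income: -444.2 - 857.2 = -1301.4
Secondary income: -159.2 + 265.9 - 501.5 = -394.8
Current account = 4934.8 + (-605.4) + (-1301.4) + (-394.8) = 2633.2
(Excluded from the current account — financial account: foreign purchases of domestic corporate bonds 2176.1, inward foreign direct investment in the manufacturing sector 1448.7, increase in resident deposits held at foreign banks 380.0; capital account: capital transfers received from emigrants 134.9.)

2633.2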